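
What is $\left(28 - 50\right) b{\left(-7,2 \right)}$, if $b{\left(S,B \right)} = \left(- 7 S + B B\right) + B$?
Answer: $-1210$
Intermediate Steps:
$b{\left(S,B \right)} = B + B^{2} - 7 S$ ($b{\left(S,B \right)} = \left(- 7 S + B^{2}\right) + B = \left(B^{2} - 7 S\right) + B = B + B^{2} - 7 S$)
$\left(28 - 50\right) b{\left(-7,2 \right)} = \left(28 - 50\right) \left(2 + 2^{2} - -49\right) = - 22 \left(2 + 4 + 49\right) = \left(-22\right) 55 = -1210$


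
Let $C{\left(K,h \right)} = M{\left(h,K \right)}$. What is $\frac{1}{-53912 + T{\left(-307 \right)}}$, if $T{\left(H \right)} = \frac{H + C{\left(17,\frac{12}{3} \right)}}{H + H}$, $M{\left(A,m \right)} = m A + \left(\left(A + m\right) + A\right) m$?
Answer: $- \frac{307}{16551077} \approx -1.8549 \cdot 10^{-5}$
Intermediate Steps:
$M{\left(A,m \right)} = A m + m \left(m + 2 A\right)$ ($M{\left(A,m \right)} = A m + \left(m + 2 A\right) m = A m + m \left(m + 2 A\right)$)
$C{\left(K,h \right)} = K \left(K + 3 h\right)$
$T{\left(H \right)} = \frac{493 + H}{2 H}$ ($T{\left(H \right)} = \frac{H + 17 \left(17 + 3 \cdot \frac{12}{3}\right)}{H + H} = \frac{H + 17 \left(17 + 3 \cdot 12 \cdot \frac{1}{3}\right)}{2 H} = \left(H + 17 \left(17 + 3 \cdot 4\right)\right) \frac{1}{2 H} = \left(H + 17 \left(17 + 12\right)\right) \frac{1}{2 H} = \left(H + 17 \cdot 29\right) \frac{1}{2 H} = \left(H + 493\right) \frac{1}{2 H} = \left(493 + H\right) \frac{1}{2 H} = \frac{493 + H}{2 H}$)
$\frac{1}{-53912 + T{\left(-307 \right)}} = \frac{1}{-53912 + \frac{493 - 307}{2 \left(-307\right)}} = \frac{1}{-53912 + \frac{1}{2} \left(- \frac{1}{307}\right) 186} = \frac{1}{-53912 - \frac{93}{307}} = \frac{1}{- \frac{16551077}{307}} = - \frac{307}{16551077}$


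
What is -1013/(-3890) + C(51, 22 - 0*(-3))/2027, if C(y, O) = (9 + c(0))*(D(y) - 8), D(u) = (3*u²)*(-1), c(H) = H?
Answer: -271409759/7885030 ≈ -34.421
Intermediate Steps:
D(u) = -3*u²
C(y, O) = -72 - 27*y² (C(y, O) = (9 + 0)*(-3*y² - 8) = 9*(-8 - 3*y²) = -72 - 27*y²)
-1013/(-3890) + C(51, 22 - 0*(-3))/2027 = -1013/(-3890) + (-72 - 27*51²)/2027 = -1013*(-1/3890) + (-72 - 27*2601)*(1/2027) = 1013/3890 + (-72 - 70227)*(1/2027) = 1013/3890 - 70299*1/2027 = 1013/3890 - 70299/2027 = -271409759/7885030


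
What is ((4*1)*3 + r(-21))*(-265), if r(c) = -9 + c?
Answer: 4770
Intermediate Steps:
((4*1)*3 + r(-21))*(-265) = ((4*1)*3 + (-9 - 21))*(-265) = (4*3 - 30)*(-265) = (12 - 30)*(-265) = -18*(-265) = 4770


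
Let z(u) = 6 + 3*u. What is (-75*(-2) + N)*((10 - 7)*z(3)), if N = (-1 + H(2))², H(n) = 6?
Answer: 7875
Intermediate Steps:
N = 25 (N = (-1 + 6)² = 5² = 25)
(-75*(-2) + N)*((10 - 7)*z(3)) = (-75*(-2) + 25)*((10 - 7)*(6 + 3*3)) = (150 + 25)*(3*(6 + 9)) = 175*(3*15) = 175*45 = 7875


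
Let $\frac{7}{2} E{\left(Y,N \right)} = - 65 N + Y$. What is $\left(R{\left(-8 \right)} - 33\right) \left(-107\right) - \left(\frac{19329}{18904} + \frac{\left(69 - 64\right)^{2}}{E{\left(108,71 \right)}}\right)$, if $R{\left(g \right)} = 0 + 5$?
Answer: $\frac{15010277705}{5011784} \approx 2995.0$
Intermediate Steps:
$R{\left(g \right)} = 5$
$E{\left(Y,N \right)} = - \frac{130 N}{7} + \frac{2 Y}{7}$ ($E{\left(Y,N \right)} = \frac{2 \left(- 65 N + Y\right)}{7} = \frac{2 \left(Y - 65 N\right)}{7} = - \frac{130 N}{7} + \frac{2 Y}{7}$)
$\left(R{\left(-8 \right)} - 33\right) \left(-107\right) - \left(\frac{19329}{18904} + \frac{\left(69 - 64\right)^{2}}{E{\left(108,71 \right)}}\right) = \left(5 - 33\right) \left(-107\right) - \left(\frac{19329}{18904} + \frac{\left(69 - 64\right)^{2}}{\left(- \frac{130}{7}\right) 71 + \frac{2}{7} \cdot 108}\right) = \left(-28\right) \left(-107\right) - \left(19329 \cdot \frac{1}{18904} + \frac{5^{2}}{- \frac{9230}{7} + \frac{216}{7}}\right) = 2996 - \left(\frac{1137}{1112} + \frac{25}{- \frac{9014}{7}}\right) = 2996 - \left(\frac{1137}{1112} + 25 \left(- \frac{7}{9014}\right)\right) = 2996 - \left(\frac{1137}{1112} - \frac{175}{9014}\right) = 2996 - \frac{5027159}{5011784} = \frac{15010277705}{5011784}$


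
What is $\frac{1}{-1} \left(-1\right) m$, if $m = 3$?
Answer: $3$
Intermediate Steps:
$\frac{1}{-1} \left(-1\right) m = \frac{1}{-1} \left(-1\right) 3 = \left(-1\right) \left(-1\right) 3 = 1 \cdot 3 = 3$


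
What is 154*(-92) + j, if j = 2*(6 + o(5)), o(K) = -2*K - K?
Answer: -14186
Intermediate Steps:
o(K) = -3*K
j = -18 (j = 2*(6 - 3*5) = 2*(6 - 15) = 2*(-9) = -18)
154*(-92) + j = 154*(-92) - 18 = -14168 - 18 = -14186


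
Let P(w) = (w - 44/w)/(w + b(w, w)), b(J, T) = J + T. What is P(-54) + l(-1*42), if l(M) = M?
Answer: -91136/2187 ≈ -41.672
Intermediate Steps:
P(w) = (w - 44/w)/(3*w) (P(w) = (w - 44/w)/(w + (w + w)) = (w - 44/w)/(w + 2*w) = (w - 44/w)/((3*w)) = (w - 44/w)*(1/(3*w)) = (w - 44/w)/(3*w))
P(-54) + l(-1*42) = (⅓)*(-44 + (-54)²)/(-54)² - 1*42 = (⅓)*(1/2916)*(-44 + 2916) - 42 = (⅓)*(1/2916)*2872 - 42 = 718/2187 - 42 = -91136/2187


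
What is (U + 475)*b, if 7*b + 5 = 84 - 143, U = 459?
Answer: -59776/7 ≈ -8539.4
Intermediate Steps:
b = -64/7 (b = -5/7 + (84 - 143)/7 = -5/7 + (⅐)*(-59) = -5/7 - 59/7 = -64/7 ≈ -9.1429)
(U + 475)*b = (459 + 475)*(-64/7) = 934*(-64/7) = -59776/7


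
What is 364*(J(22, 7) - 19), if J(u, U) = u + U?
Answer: 3640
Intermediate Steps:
J(u, U) = U + u
364*(J(22, 7) - 19) = 364*((7 + 22) - 19) = 364*(29 - 19) = 364*10 = 3640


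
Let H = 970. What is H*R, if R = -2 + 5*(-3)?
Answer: -16490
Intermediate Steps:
R = -17 (R = -2 - 15 = -17)
H*R = 970*(-17) = -16490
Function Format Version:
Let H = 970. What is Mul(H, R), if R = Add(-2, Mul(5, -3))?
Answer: -16490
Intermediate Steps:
R = -17 (R = Add(-2, -15) = -17)
Mul(H, R) = Mul(970, -17) = -16490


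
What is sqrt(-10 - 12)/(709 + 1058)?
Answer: I*sqrt(22)/1767 ≈ 0.0026545*I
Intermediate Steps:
sqrt(-10 - 12)/(709 + 1058) = sqrt(-22)/1767 = (I*sqrt(22))*(1/1767) = I*sqrt(22)/1767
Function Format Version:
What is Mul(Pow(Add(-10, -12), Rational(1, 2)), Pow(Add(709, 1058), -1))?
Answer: Mul(Rational(1, 1767), I, Pow(22, Rational(1, 2))) ≈ Mul(0.0026545, I)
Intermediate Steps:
Mul(Pow(Add(-10, -12), Rational(1, 2)), Pow(Add(709, 1058), -1)) = Mul(Pow(-22, Rational(1, 2)), Pow(1767, -1)) = Mul(Mul(I, Pow(22, Rational(1, 2))), Rational(1, 1767)) = Mul(Rational(1, 1767), I, Pow(22, Rational(1, 2)))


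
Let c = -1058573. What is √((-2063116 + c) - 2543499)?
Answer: 2*I*√1416297 ≈ 2380.2*I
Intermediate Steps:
√((-2063116 + c) - 2543499) = √((-2063116 - 1058573) - 2543499) = √(-3121689 - 2543499) = √(-5665188) = 2*I*√1416297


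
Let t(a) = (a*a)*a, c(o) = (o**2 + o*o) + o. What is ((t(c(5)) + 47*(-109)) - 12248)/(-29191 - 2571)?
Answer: -74502/15881 ≈ -4.6913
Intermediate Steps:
c(o) = o + 2*o**2 (c(o) = (o**2 + o**2) + o = 2*o**2 + o = o + 2*o**2)
t(a) = a**3 (t(a) = a**2*a = a**3)
((t(c(5)) + 47*(-109)) - 12248)/(-29191 - 2571) = (((5*(1 + 2*5))**3 + 47*(-109)) - 12248)/(-29191 - 2571) = (((5*(1 + 10))**3 - 5123) - 12248)/(-31762) = (((5*11)**3 - 5123) - 12248)*(-1/31762) = ((55**3 - 5123) - 12248)*(-1/31762) = ((166375 - 5123) - 12248)*(-1/31762) = (161252 - 12248)*(-1/31762) = 149004*(-1/31762) = -74502/15881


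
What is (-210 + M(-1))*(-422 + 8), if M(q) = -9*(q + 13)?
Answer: 131652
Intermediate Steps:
M(q) = -117 - 9*q (M(q) = -9*(13 + q) = -117 - 9*q)
(-210 + M(-1))*(-422 + 8) = (-210 + (-117 - 9*(-1)))*(-422 + 8) = (-210 + (-117 + 9))*(-414) = (-210 - 108)*(-414) = -318*(-414) = 131652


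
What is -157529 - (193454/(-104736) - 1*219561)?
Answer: 3248588503/52368 ≈ 62034.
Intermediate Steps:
-157529 - (193454/(-104736) - 1*219561) = -157529 - (193454*(-1/104736) - 219561) = -157529 - (-96727/52368 - 219561) = -157529 - 1*(-11498067175/52368) = -157529 + 11498067175/52368 = 3248588503/52368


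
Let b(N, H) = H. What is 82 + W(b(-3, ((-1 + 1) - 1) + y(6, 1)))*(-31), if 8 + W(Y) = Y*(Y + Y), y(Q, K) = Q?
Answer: -1220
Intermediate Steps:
W(Y) = -8 + 2*Y**2 (W(Y) = -8 + Y*(Y + Y) = -8 + Y*(2*Y) = -8 + 2*Y**2)
82 + W(b(-3, ((-1 + 1) - 1) + y(6, 1)))*(-31) = 82 + (-8 + 2*(((-1 + 1) - 1) + 6)**2)*(-31) = 82 + (-8 + 2*((0 - 1) + 6)**2)*(-31) = 82 + (-8 + 2*(-1 + 6)**2)*(-31) = 82 + (-8 + 2*5**2)*(-31) = 82 + (-8 + 2*25)*(-31) = 82 + (-8 + 50)*(-31) = 82 + 42*(-31) = 82 - 1302 = -1220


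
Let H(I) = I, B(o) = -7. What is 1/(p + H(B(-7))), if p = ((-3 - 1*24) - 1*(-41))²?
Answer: 1/189 ≈ 0.0052910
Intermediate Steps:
p = 196 (p = ((-3 - 24) + 41)² = (-27 + 41)² = 14² = 196)
1/(p + H(B(-7))) = 1/(196 - 7) = 1/189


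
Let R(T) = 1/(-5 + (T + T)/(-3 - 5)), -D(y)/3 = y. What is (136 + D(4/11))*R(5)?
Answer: -5936/275 ≈ -21.585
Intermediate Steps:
D(y) = -3*y
R(T) = 1/(-5 - T/4) (R(T) = 1/(-5 + (2*T)/(-8)) = 1/(-5 + (2*T)*(-⅛)) = 1/(-5 - T/4))
(136 + D(4/11))*R(5) = (136 - 12/11)*(-4/(20 + 5)) = (136 - 12/11)*(-4/25) = (1484/11)*(-4/25) = -5936/275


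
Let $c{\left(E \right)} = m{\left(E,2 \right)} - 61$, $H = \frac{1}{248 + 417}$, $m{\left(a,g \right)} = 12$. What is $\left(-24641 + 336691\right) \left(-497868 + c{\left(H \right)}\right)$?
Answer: $-155374999850$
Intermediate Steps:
$H = \frac{1}{665} \approx 0.0015038$
$c{\left(E \right)} = -49$ ($c{\left(E \right)} = 12 - 61 = -49$)
$\left(-24641 + 336691\right) \left(-497868 + c{\left(H \right)}\right) = \left(-24641 + 336691\right) \left(-497868 - 49\right) = 312050 \left(-497917\right) = -155374999850$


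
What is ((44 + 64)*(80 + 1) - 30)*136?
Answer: 1185648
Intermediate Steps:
((44 + 64)*(80 + 1) - 30)*136 = (108*81 - 30)*136 = (8748 - 30)*136 = 8718*136 = 1185648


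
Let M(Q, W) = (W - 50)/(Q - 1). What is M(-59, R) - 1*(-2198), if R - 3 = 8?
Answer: 43973/20 ≈ 2198.6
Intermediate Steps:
R = 11 (R = 3 + 8 = 11)
M(Q, W) = (-50 + W)/(-1 + Q)
M(-59, R) - 1*(-2198) = (-50 + 11)/(-1 - 59) - 1*(-2198) = -39/(-60) + 2198 = -1/60*(-39) + 2198 = 13/20 + 2198 = 43973/20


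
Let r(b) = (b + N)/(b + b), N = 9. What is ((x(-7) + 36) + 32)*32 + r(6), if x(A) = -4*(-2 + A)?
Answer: 13317/4 ≈ 3329.3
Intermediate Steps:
x(A) = 8 - 4*A
r(b) = (9 + b)/(2*b) (r(b) = (b + 9)/(b + b) = (9 + b)/((2*b)) = (9 + b)*(1/(2*b)) = (9 + b)/(2*b))
((x(-7) + 36) + 32)*32 + r(6) = (((8 - 4*(-7)) + 36) + 32)*32 + (1/2)*(9 + 6)/6 = (((8 + 28) + 36) + 32)*32 + (1/2)*(1/6)*15 = ((36 + 36) + 32)*32 + 5/4 = (72 + 32)*32 + 5/4 = 104*32 + 5/4 = 3328 + 5/4 = 13317/4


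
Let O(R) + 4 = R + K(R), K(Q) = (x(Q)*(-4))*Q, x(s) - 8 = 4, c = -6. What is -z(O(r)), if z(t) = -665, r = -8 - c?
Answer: 665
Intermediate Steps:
x(s) = 12 (x(s) = 8 + 4 = 12)
r = -2 (r = -8 - 1*(-6) = -8 + 6 = -2)
K(Q) = -48*Q (K(Q) = (12*(-4))*Q = -48*Q)
O(R) = -4 - 47*R (O(R) = -4 + (R - 48*R) = -4 - 47*R)
-z(O(r)) = -1*(-665) = 665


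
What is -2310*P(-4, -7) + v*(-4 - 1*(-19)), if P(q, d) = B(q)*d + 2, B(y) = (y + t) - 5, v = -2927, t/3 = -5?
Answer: -436605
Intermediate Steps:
t = -15 (t = 3*(-5) = -15)
B(y) = -20 + y (B(y) = (y - 15) - 5 = (-15 + y) - 5 = -20 + y)
P(q, d) = 2 + d*(-20 + q) (P(q, d) = (-20 + q)*d + 2 = d*(-20 + q) + 2 = 2 + d*(-20 + q))
-2310*P(-4, -7) + v*(-4 - 1*(-19)) = -2310*(2 - 7*(-20 - 4)) - 2927*(-4 - 1*(-19)) = -2310*(2 - 7*(-24)) - 2927*(-4 + 19) = -2310*(2 + 168) - 2927*15 = -2310*170 - 43905 = -392700 - 43905 = -436605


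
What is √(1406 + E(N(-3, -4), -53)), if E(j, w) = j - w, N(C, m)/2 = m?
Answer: √1451 ≈ 38.092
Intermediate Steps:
N(C, m) = 2*m
√(1406 + E(N(-3, -4), -53)) = √(1406 + (2*(-4) - 1*(-53))) = √(1406 + (-8 + 53)) = √(1406 + 45) = √1451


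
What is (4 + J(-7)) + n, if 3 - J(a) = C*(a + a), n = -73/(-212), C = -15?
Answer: -42963/212 ≈ -202.66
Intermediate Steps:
n = 73/212 (n = -73*(-1/212) = 73/212 ≈ 0.34434)
J(a) = 3 + 30*a (J(a) = 3 - (-15)*(a + a) = 3 - (-15)*2*a = 3 - (-30)*a = 3 + 30*a)
(4 + J(-7)) + n = (4 + (3 + 30*(-7))) + 73/212 = (4 + (3 - 210)) + 73/212 = (4 - 207) + 73/212 = -203 + 73/212 = -42963/212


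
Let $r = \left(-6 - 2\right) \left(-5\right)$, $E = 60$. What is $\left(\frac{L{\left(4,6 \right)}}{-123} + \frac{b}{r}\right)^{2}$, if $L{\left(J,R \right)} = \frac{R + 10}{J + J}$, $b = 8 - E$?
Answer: $\frac{2621161}{1512900} \approx 1.7325$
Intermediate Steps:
$r = 40$ ($r = \left(-8\right) \left(-5\right) = 40$)
$b = -52$ ($b = 8 - 60 = -52$)
$L{\left(J,R \right)} = \frac{10 + R}{2 J}$
$\left(\frac{L{\left(4,6 \right)}}{-123} + \frac{b}{r}\right)^{2} = \left(\frac{\frac{1}{2} \cdot \frac{1}{4} \left(10 + 6\right)}{-123} - \frac{52}{40}\right)^{2} = \left(\frac{1}{2} \cdot \frac{1}{4} \cdot 16 \left(- \frac{1}{123}\right) - \frac{13}{10}\right)^{2} = \left(2 \left(- \frac{1}{123}\right) - \frac{13}{10}\right)^{2} = \left(- \frac{2}{123} - \frac{13}{10}\right)^{2} = \left(- \frac{1619}{1230}\right)^{2} = \frac{2621161}{1512900}$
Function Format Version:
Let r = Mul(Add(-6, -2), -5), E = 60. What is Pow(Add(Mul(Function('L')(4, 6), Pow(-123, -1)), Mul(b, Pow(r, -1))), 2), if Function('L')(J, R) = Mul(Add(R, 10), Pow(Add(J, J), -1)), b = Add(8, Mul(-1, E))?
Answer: Rational(2621161, 1512900) ≈ 1.7325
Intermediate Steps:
r = 40 (r = Mul(-8, -5) = 40)
b = -52 (b = Add(8, Mul(-1, 60)) = Add(8, -60) = -52)
Function('L')(J, R) = Mul(Rational(1, 2), Pow(J, -1), Add(10, R)) (Function('L')(J, R) = Mul(Add(10, R), Pow(Mul(2, J), -1)) = Mul(Add(10, R), Mul(Rational(1, 2), Pow(J, -1))) = Mul(Rational(1, 2), Pow(J, -1), Add(10, R)))
Pow(Add(Mul(Function('L')(4, 6), Pow(-123, -1)), Mul(b, Pow(r, -1))), 2) = Pow(Add(Mul(Mul(Rational(1, 2), Pow(4, -1), Add(10, 6)), Pow(-123, -1)), Mul(-52, Pow(40, -1))), 2) = Pow(Add(Mul(Mul(Rational(1, 2), Rational(1, 4), 16), Rational(-1, 123)), Mul(-52, Rational(1, 40))), 2) = Pow(Add(Mul(2, Rational(-1, 123)), Rational(-13, 10)), 2) = Pow(Add(Rational(-2, 123), Rational(-13, 10)), 2) = Pow(Rational(-1619, 1230), 2) = Rational(2621161, 1512900)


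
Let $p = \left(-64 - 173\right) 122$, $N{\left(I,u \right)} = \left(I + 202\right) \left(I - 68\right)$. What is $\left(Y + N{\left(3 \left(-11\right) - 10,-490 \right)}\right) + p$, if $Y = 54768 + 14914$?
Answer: $23119$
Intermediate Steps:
$N{\left(I,u \right)} = \left(-68 + I\right) \left(202 + I\right)$ ($N{\left(I,u \right)} = \left(202 + I\right) \left(-68 + I\right) = \left(-68 + I\right) \left(202 + I\right)$)
$p = -28914$ ($p = \left(-237\right) 122 = -28914$)
$Y = 69682$
$\left(Y + N{\left(3 \left(-11\right) - 10,-490 \right)}\right) + p = \left(69682 + \left(-13736 + \left(3 \left(-11\right) - 10\right)^{2} + 134 \left(3 \left(-11\right) - 10\right)\right)\right) - 28914 = \left(69682 + \left(-13736 + \left(-33 - 10\right)^{2} + 134 \left(-33 - 10\right)\right)\right) - 28914 = \left(69682 + \left(-13736 + \left(-43\right)^{2} + 134 \left(-43\right)\right)\right) - 28914 = \left(69682 - 17649\right) - 28914 = 52033 - 28914 = 23119$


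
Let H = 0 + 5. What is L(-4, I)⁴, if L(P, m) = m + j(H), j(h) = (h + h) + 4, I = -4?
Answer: 10000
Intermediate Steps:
H = 5
j(h) = 4 + 2*h (j(h) = 2*h + 4 = 4 + 2*h)
L(P, m) = 14 + m (L(P, m) = m + (4 + 2*5) = m + (4 + 10) = m + 14 = 14 + m)
L(-4, I)⁴ = (14 - 4)⁴ = 10⁴ = 10000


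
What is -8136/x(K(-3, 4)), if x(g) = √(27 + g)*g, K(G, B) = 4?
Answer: -2034*√31/31 ≈ -365.32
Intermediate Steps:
x(g) = g*√(27 + g)
-8136/x(K(-3, 4)) = -8136*1/(4*√(27 + 4)) = -8136*√31/124 = -2034*√31/31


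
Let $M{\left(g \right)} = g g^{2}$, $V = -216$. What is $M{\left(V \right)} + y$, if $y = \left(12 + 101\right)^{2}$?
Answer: $-10064927$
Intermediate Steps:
$M{\left(g \right)} = g^{3}$
$y = 12769$ ($y = 113^{2} = 12769$)
$M{\left(V \right)} + y = \left(-216\right)^{3} + 12769 = -10077696 + 12769 = -10064927$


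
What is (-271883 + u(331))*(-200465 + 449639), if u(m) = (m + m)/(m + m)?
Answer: -67745925468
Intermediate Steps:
u(m) = 1 (u(m) = (2*m)/((2*m)) = (2*m)*(1/(2*m)) = 1)
(-271883 + u(331))*(-200465 + 449639) = (-271883 + 1)*(-200465 + 449639) = -271882*249174 = -67745925468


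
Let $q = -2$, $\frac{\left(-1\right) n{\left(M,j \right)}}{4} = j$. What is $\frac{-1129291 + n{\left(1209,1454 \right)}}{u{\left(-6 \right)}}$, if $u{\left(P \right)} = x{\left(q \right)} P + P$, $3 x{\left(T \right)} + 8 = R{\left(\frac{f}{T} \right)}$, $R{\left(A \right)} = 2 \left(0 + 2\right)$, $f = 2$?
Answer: $- \frac{1135107}{2} \approx -5.6755 \cdot 10^{5}$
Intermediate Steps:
$n{\left(M,j \right)} = - 4 j$
$R{\left(A \right)} = 4$ ($R{\left(A \right)} = 2 \cdot 2 = 4$)
$x{\left(T \right)} = - \frac{4}{3}$ ($x{\left(T \right)} = - \frac{8}{3} + \frac{1}{3} \cdot 4 = - \frac{8}{3} + \frac{4}{3} = - \frac{4}{3}$)
$u{\left(P \right)} = - \frac{P}{3}$ ($u{\left(P \right)} = - \frac{4 P}{3} + P = - \frac{P}{3}$)
$\frac{-1129291 + n{\left(1209,1454 \right)}}{u{\left(-6 \right)}} = \frac{-1129291 - 5816}{\left(- \frac{1}{3}\right) \left(-6\right)} = \frac{-1129291 - 5816}{2} = \left(-1135107\right) \frac{1}{2} = - \frac{1135107}{2}$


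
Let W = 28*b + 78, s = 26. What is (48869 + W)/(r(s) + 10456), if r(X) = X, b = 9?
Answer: 49199/10482 ≈ 4.6937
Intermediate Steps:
W = 330 (W = 28*9 + 78 = 252 + 78 = 330)
(48869 + W)/(r(s) + 10456) = (48869 + 330)/(26 + 10456) = 49199/10482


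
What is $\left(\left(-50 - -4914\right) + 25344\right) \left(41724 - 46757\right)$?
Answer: $-152036864$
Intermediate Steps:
$\left(\left(-50 - -4914\right) + 25344\right) \left(41724 - 46757\right) = \left(\left(-50 + 4914\right) + 25344\right) \left(-5033\right) = \left(4864 + 25344\right) \left(-5033\right) = 30208 \left(-5033\right) = -152036864$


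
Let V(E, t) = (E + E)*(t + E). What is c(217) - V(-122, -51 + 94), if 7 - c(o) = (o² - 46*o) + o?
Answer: -56593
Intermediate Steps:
V(E, t) = 2*E*(E + t) (V(E, t) = (2*E)*(E + t) = 2*E*(E + t))
c(o) = 7 - o² + 45*o (c(o) = 7 - ((o² - 46*o) + o) = 7 - (o² - 45*o) = 7 + (-o² + 45*o) = 7 - o² + 45*o)
c(217) - V(-122, -51 + 94) = (7 - 1*217² + 45*217) - 2*(-122)*(-122 + (-51 + 94)) = (7 - 1*47089 + 9765) - 2*(-122)*(-122 + 43) = (7 - 47089 + 9765) - 2*(-122)*(-79) = -37317 - 1*19276 = -37317 - 19276 = -56593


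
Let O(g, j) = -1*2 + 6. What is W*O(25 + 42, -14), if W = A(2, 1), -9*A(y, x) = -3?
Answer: 4/3 ≈ 1.3333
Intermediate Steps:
A(y, x) = 1/3 (A(y, x) = -1/9*(-3) = 1/3)
O(g, j) = 4 (O(g, j) = -2 + 6 = 4)
W = 1/3 ≈ 0.33333
W*O(25 + 42, -14) = (1/3)*4 = 4/3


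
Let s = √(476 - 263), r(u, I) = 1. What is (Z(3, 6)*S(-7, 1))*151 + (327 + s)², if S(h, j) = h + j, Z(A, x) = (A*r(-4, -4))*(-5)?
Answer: 120732 + 654*√213 ≈ 1.3028e+5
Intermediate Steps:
Z(A, x) = -5*A (Z(A, x) = (A*1)*(-5) = A*(-5) = -5*A)
s = √213 ≈ 14.595
(Z(3, 6)*S(-7, 1))*151 + (327 + s)² = ((-5*3)*(-7 + 1))*151 + (327 + √213)² = -15*(-6)*151 + (327 + √213)² = 90*151 + (327 + √213)² = 13590 + (327 + √213)²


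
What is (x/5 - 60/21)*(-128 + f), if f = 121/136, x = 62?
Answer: -2886929/2380 ≈ -1213.0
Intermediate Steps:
f = 121/136 (f = 121*(1/136) = 121/136 ≈ 0.88971)
(x/5 - 60/21)*(-128 + f) = (62/5 - 60/21)*(-128 + 121/136) = (62*(⅕) - 60*1/21)*(-17287/136) = (62/5 - 20/7)*(-17287/136) = (334/35)*(-17287/136) = -2886929/2380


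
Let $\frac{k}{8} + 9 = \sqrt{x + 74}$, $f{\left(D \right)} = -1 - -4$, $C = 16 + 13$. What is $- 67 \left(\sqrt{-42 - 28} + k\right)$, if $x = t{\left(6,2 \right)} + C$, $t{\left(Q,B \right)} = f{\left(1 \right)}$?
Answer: $4824 - 536 \sqrt{106} - 67 i \sqrt{70} \approx -694.46 - 560.56 i$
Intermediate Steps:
$C = 29$
$f{\left(D \right)} = 3$ ($f{\left(D \right)} = -1 + 4 = 3$)
$t{\left(Q,B \right)} = 3$
$x = 32$ ($x = 3 + 29 = 32$)
$k = -72 + 8 \sqrt{106}$ ($k = -72 + 8 \sqrt{32 + 74} = -72 + 8 \sqrt{106} \approx 10.365$)
$- 67 \left(\sqrt{-42 - 28} + k\right) = - 67 \left(\sqrt{-42 - 28} - \left(72 - 8 \sqrt{106}\right)\right) = - 67 \left(\sqrt{-70} - \left(72 - 8 \sqrt{106}\right)\right) = - 67 \left(i \sqrt{70} - \left(72 - 8 \sqrt{106}\right)\right) = - 67 \left(-72 + 8 \sqrt{106} + i \sqrt{70}\right) = 4824 - 536 \sqrt{106} - 67 i \sqrt{70}$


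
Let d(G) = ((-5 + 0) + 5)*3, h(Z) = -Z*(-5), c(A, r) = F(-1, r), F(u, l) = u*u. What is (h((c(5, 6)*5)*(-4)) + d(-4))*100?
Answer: -10000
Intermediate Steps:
F(u, l) = u**2
c(A, r) = 1 (c(A, r) = (-1)**2 = 1)
h(Z) = 5*Z
d(G) = 0 (d(G) = (-5 + 5)*3 = 0*3 = 0)
(h((c(5, 6)*5)*(-4)) + d(-4))*100 = (5*((1*5)*(-4)) + 0)*100 = (5*(5*(-4)) + 0)*100 = (5*(-20) + 0)*100 = (-100 + 0)*100 = -100*100 = -10000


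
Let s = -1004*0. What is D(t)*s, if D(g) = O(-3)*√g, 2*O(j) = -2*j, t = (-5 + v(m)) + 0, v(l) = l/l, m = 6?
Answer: 0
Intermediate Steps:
v(l) = 1
s = 0
t = -4 (t = (-5 + 1) + 0 = -4 + 0 = -4)
O(j) = -j (O(j) = (-2*j)/2 = -j)
D(g) = 3*√g (D(g) = (-1*(-3))*√g = 3*√g)
D(t)*s = (3*√(-4))*0 = (3*(2*I))*0 = (6*I)*0 = 0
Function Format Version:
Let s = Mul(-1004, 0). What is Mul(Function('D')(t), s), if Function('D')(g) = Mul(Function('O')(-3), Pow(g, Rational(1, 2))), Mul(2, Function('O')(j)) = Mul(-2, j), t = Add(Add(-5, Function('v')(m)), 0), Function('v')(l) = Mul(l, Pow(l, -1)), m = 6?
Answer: 0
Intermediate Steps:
Function('v')(l) = 1
s = 0
t = -4 (t = Add(Add(-5, 1), 0) = Add(-4, 0) = -4)
Function('O')(j) = Mul(-1, j) (Function('O')(j) = Mul(Rational(1, 2), Mul(-2, j)) = Mul(-1, j))
Function('D')(g) = Mul(3, Pow(g, Rational(1, 2))) (Function('D')(g) = Mul(Mul(-1, -3), Pow(g, Rational(1, 2))) = Mul(3, Pow(g, Rational(1, 2))))
Mul(Function('D')(t), s) = Mul(Mul(3, Pow(-4, Rational(1, 2))), 0) = Mul(Mul(3, Mul(2, I)), 0) = Mul(Mul(6, I), 0) = 0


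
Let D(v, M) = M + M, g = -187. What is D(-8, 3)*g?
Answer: -1122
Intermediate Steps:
D(v, M) = 2*M
D(-8, 3)*g = (2*3)*(-187) = 6*(-187) = -1122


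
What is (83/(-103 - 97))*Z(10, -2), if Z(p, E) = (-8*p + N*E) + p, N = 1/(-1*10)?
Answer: 28967/1000 ≈ 28.967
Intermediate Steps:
N = -⅒ (N = 1/(-10) = -⅒ ≈ -0.10000)
Z(p, E) = -7*p - E/10 (Z(p, E) = (-8*p - E/10) + p = -7*p - E/10)
(83/(-103 - 97))*Z(10, -2) = (83/(-103 - 97))*(-7*10 - ⅒*(-2)) = (83/(-200))*(-70 + ⅕) = (83*(-1/200))*(-349/5) = -83/200*(-349/5) = 28967/1000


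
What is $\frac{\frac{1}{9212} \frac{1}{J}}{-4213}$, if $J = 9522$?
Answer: $- \frac{1}{369550305432} \approx -2.706 \cdot 10^{-12}$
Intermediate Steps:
$\frac{\frac{1}{9212} \frac{1}{J}}{-4213} = \frac{\frac{1}{9212} \cdot \frac{1}{9522}}{-4213} = \frac{1}{9212} \cdot \frac{1}{9522} \left(- \frac{1}{4213}\right) = \frac{1}{87716664} \left(- \frac{1}{4213}\right) = - \frac{1}{369550305432}$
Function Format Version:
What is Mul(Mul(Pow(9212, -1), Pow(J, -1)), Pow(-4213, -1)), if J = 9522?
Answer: Rational(-1, 369550305432) ≈ -2.7060e-12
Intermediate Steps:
Mul(Mul(Pow(9212, -1), Pow(J, -1)), Pow(-4213, -1)) = Mul(Mul(Pow(9212, -1), Pow(9522, -1)), Pow(-4213, -1)) = Mul(Mul(Rational(1, 9212), Rational(1, 9522)), Rational(-1, 4213)) = Mul(Rational(1, 87716664), Rational(-1, 4213)) = Rational(-1, 369550305432)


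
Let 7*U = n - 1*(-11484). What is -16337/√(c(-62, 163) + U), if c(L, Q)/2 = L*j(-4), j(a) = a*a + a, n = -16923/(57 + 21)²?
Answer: -424762*√925827/308609 ≈ -1324.3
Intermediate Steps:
n = -5641/2028 (n = -16923/(78²) = -16923/6084 = -16923*1/6084 = -5641/2028 ≈ -2.7816)
j(a) = a + a² (j(a) = a² + a = a + a²)
c(L, Q) = 24*L (c(L, Q) = 2*(L*(-4*(1 - 4))) = 2*(L*(-4*(-3))) = 2*(L*12) = 2*(12*L) = 24*L)
U = 3326273/2028 (U = (-5641/2028 - 1*(-11484))/7 = (-5641/2028 + 11484)/7 = (⅐)*(23283911/2028) = 3326273/2028 ≈ 1640.2)
-16337/√(c(-62, 163) + U) = -16337/√(24*(-62) + 3326273/2028) = -16337/√(-1488 + 3326273/2028) = -16337*26*√925827/308609 = -424762*√925827/308609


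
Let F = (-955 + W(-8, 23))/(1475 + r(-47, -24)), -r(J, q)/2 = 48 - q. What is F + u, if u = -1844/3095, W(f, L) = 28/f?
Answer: -10841843/8238890 ≈ -1.3159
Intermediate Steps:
u = -1844/3095 (u = -1844*1/3095 = -1844/3095 ≈ -0.59580)
r(J, q) = -96 + 2*q (r(J, q) = -2*(48 - q) = -96 + 2*q)
F = -1917/2662 (F = (-955 + 28/(-8))/(1475 + (-96 + 2*(-24))) = (-955 + 28*(-⅛))/(1475 + (-96 - 48)) = (-955 - 7/2)/(1475 - 144) = -1917/2/1331 = -1917/2*1/1331 = -1917/2662 ≈ -0.72013)
F + u = -1917/2662 - 1844/3095 = -10841843/8238890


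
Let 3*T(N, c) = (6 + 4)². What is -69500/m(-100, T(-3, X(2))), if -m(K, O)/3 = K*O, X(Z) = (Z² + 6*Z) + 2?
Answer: -139/20 ≈ -6.9500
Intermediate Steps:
X(Z) = 2 + Z² + 6*Z
T(N, c) = 100/3 (T(N, c) = (6 + 4)²/3 = (⅓)*10² = (⅓)*100 = 100/3)
m(K, O) = -3*K*O
-69500/m(-100, T(-3, X(2))) = -69500/((-3*(-100)*100/3)) = -69500/10000 = -69500*1/10000 = -139/20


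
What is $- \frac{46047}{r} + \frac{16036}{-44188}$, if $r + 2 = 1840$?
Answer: $- \frac{516049751}{20304386} \approx -25.416$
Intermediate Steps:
$r = 1838$ ($r = -2 + 1840 = 1838$)
$- \frac{46047}{r} + \frac{16036}{-44188} = - \frac{46047}{1838} + \frac{16036}{-44188} = \left(-46047\right) \frac{1}{1838} + 16036 \left(- \frac{1}{44188}\right) = - \frac{46047}{1838} - \frac{4009}{11047} = - \frac{516049751}{20304386}$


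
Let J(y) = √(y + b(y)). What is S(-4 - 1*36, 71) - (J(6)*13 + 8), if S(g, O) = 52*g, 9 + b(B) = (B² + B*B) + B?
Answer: -2088 - 65*√3 ≈ -2200.6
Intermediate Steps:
b(B) = -9 + B + 2*B² (b(B) = -9 + ((B² + B*B) + B) = -9 + ((B² + B²) + B) = -9 + (2*B² + B) = -9 + (B + 2*B²) = -9 + B + 2*B²)
J(y) = √(-9 + 2*y + 2*y²) (J(y) = √(y + (-9 + y + 2*y²)) = √(-9 + 2*y + 2*y²))
S(-4 - 1*36, 71) - (J(6)*13 + 8) = 52*(-4 - 1*36) - (√(-9 + 2*6 + 2*6²)*13 + 8) = 52*(-4 - 36) - (√(-9 + 12 + 2*36)*13 + 8) = 52*(-40) - (√(-9 + 12 + 72)*13 + 8) = -2080 - (√75*13 + 8) = -2080 - ((5*√3)*13 + 8) = -2080 - (65*√3 + 8) = -2080 - (8 + 65*√3) = -2080 + (-8 - 65*√3) = -2088 - 65*√3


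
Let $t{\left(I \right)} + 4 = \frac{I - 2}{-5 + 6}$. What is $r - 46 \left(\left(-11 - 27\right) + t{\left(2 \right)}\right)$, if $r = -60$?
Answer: $1872$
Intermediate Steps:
$t{\left(I \right)} = -6 + I$ ($t{\left(I \right)} = -4 + \frac{I - 2}{-5 + 6} = -4 + \frac{-2 + I}{1} = -4 + \left(-2 + I\right) 1 = -4 + \left(-2 + I\right) = -6 + I$)
$r - 46 \left(\left(-11 - 27\right) + t{\left(2 \right)}\right) = -60 - 46 \left(\left(-11 - 27\right) + \left(-6 + 2\right)\right) = -60 - 46 \left(-38 - 4\right) = -60 - -1932 = -60 + 1932 = 1872$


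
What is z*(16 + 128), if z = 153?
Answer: 22032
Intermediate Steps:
z*(16 + 128) = 153*(16 + 128) = 153*144 = 22032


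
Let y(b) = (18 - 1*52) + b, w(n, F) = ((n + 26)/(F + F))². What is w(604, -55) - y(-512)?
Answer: 70035/121 ≈ 578.80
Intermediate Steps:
w(n, F) = (26 + n)²/(4*F²) (w(n, F) = ((26 + n)/((2*F)))² = ((26 + n)*(1/(2*F)))² = ((26 + n)/(2*F))² = (26 + n)²/(4*F²))
y(b) = -34 + b (y(b) = (18 - 52) + b = -34 + b)
w(604, -55) - y(-512) = (¼)*(26 + 604)²/(-55)² - (-34 - 512) = (¼)*(1/3025)*630² - 1*(-546) = (¼)*(1/3025)*396900 + 546 = 3969/121 + 546 = 70035/121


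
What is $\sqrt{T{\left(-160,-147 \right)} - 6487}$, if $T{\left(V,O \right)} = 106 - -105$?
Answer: $2 i \sqrt{1569} \approx 79.221 i$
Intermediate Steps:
$T{\left(V,O \right)} = 211$ ($T{\left(V,O \right)} = 106 + 105 = 211$)
$\sqrt{T{\left(-160,-147 \right)} - 6487} = \sqrt{211 - 6487} = \sqrt{-6276} = 2 i \sqrt{1569}$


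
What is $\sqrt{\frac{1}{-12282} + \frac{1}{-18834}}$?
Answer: $\frac{i \sqrt{49984221207}}{19276599} \approx 0.011598 i$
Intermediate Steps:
$\sqrt{\frac{1}{-12282} + \frac{1}{-18834}} = \sqrt{- \frac{1}{12282} - \frac{1}{18834}} = \sqrt{- \frac{2593}{19276599}} = \frac{i \sqrt{49984221207}}{19276599}$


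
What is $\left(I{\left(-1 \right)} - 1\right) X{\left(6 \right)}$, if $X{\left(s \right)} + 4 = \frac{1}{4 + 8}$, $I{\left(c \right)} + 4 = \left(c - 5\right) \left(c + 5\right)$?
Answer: $\frac{1363}{12} \approx 113.58$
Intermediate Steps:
$I{\left(c \right)} = -4 + \left(-5 + c\right) \left(5 + c\right)$ ($I{\left(c \right)} = -4 + \left(c - 5\right) \left(c + 5\right) = -4 + \left(-5 + c\right) \left(5 + c\right)$)
$X{\left(s \right)} = - \frac{47}{12}$ ($X{\left(s \right)} = -4 + \frac{1}{4 + 8} = -4 + \frac{1}{12} = - \frac{47}{12}$)
$\left(I{\left(-1 \right)} - 1\right) X{\left(6 \right)} = \left(\left(-29 + \left(-1\right)^{2}\right) - 1\right) \left(- \frac{47}{12}\right) = \left(\left(-29 + 1\right) - 1\right) \left(- \frac{47}{12}\right) = \left(-28 - 1\right) \left(- \frac{47}{12}\right) = \left(-29\right) \left(- \frac{47}{12}\right) = \frac{1363}{12}$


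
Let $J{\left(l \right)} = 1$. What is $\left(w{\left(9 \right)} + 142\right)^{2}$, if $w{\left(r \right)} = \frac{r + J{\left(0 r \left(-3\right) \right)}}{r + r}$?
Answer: $\frac{1646089}{81} \approx 20322.0$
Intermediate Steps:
$w{\left(r \right)} = \frac{1 + r}{2 r}$ ($w{\left(r \right)} = \frac{r + 1}{r + r} = \frac{1 + r}{2 r}$)
$\left(w{\left(9 \right)} + 142\right)^{2} = \left(\frac{1 + 9}{2 \cdot 9} + 142\right)^{2} = \left(\frac{1}{2} \cdot \frac{1}{9} \cdot 10 + 142\right)^{2} = \left(\frac{5}{9} + 142\right)^{2} = \left(\frac{1283}{9}\right)^{2} = \frac{1646089}{81}$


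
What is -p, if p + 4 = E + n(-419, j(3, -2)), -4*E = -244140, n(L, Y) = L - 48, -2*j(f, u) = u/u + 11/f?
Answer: -60564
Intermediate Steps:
j(f, u) = -½ - 11/(2*f) (j(f, u) = -(u/u + 11/f)/2 = -(1 + 11/f)/2 = -½ - 11/(2*f))
n(L, Y) = -48 + L
E = 61035 (E = -¼*(-244140) = 61035)
p = 60564 (p = -4 + (61035 + (-48 - 419)) = -4 + (61035 - 467) = -4 + 60568 = 60564)
-p = -1*60564 = -60564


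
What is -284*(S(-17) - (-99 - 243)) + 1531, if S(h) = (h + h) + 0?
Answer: -85941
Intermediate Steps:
S(h) = 2*h (S(h) = 2*h + 0 = 2*h)
-284*(S(-17) - (-99 - 243)) + 1531 = -284*(2*(-17) - (-99 - 243)) + 1531 = -284*(-34 - 1*(-342)) + 1531 = -284*(-34 + 342) + 1531 = -284*308 + 1531 = -87472 + 1531 = -85941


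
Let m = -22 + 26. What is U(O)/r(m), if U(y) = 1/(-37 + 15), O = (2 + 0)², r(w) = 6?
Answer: -1/132 ≈ -0.0075758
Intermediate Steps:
m = 4
O = 4 (O = 2² = 4)
U(y) = -1/22 (U(y) = 1/(-22) = -1/22)
U(O)/r(m) = -1/22/6 = -1/22*⅙ = -1/132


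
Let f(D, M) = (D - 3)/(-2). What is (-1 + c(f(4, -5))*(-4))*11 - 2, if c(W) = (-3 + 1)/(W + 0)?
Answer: -189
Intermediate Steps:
f(D, M) = 3/2 - D/2 (f(D, M) = (-3 + D)*(-½) = 3/2 - D/2)
c(W) = -2/W
(-1 + c(f(4, -5))*(-4))*11 - 2 = (-1 - 2/(3/2 - ½*4)*(-4))*11 - 2 = (-1 - 2/(3/2 - 2)*(-4))*11 - 2 = (-1 - 2/(-½)*(-4))*11 - 2 = (-1 - 2*(-2)*(-4))*11 - 2 = (-1 + 4*(-4))*11 - 2 = (-1 - 16)*11 - 2 = -17*11 - 2 = -187 - 2 = -189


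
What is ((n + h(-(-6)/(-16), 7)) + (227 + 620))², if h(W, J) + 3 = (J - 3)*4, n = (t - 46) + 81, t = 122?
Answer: 1034289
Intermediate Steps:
n = 157 (n = (122 - 46) + 81 = 76 + 81 = 157)
h(W, J) = -15 + 4*J (h(W, J) = -3 + (J - 3)*4 = -3 + (-3 + J)*4 = -3 + (-12 + 4*J) = -15 + 4*J)
((n + h(-(-6)/(-16), 7)) + (227 + 620))² = ((157 + (-15 + 4*7)) + (227 + 620))² = ((157 + (-15 + 28)) + 847)² = ((157 + 13) + 847)² = (170 + 847)² = 1017² = 1034289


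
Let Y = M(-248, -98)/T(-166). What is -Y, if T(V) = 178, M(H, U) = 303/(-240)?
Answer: 101/14240 ≈ 0.0070927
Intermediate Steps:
M(H, U) = -101/80 (M(H, U) = 303*(-1/240) = -101/80)
Y = -101/14240 (Y = -101/80/178 = -101/80*1/178 = -101/14240 ≈ -0.0070927)
-Y = -1*(-101/14240) = 101/14240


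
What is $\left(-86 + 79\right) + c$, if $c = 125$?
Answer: $118$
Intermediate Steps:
$\left(-86 + 79\right) + c = \left(-86 + 79\right) + 125 = -7 + 125 = 118$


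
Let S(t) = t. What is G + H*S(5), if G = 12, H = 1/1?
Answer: 17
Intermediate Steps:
H = 1
G + H*S(5) = 12 + 1*5 = 12 + 5 = 17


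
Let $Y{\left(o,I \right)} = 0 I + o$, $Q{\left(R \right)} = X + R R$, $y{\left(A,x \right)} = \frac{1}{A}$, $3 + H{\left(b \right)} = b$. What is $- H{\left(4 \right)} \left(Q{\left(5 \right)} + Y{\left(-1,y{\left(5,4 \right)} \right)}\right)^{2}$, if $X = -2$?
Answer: $-484$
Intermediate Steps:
$H{\left(b \right)} = -3 + b$
$Q{\left(R \right)} = -2 + R^{2}$ ($Q{\left(R \right)} = -2 + R R = -2 + R^{2}$)
$Y{\left(o,I \right)} = o$ ($Y{\left(o,I \right)} = 0 + o = o$)
$- H{\left(4 \right)} \left(Q{\left(5 \right)} + Y{\left(-1,y{\left(5,4 \right)} \right)}\right)^{2} = - (-3 + 4) \left(\left(-2 + 5^{2}\right) - 1\right)^{2} = \left(-1\right) 1 \left(\left(-2 + 25\right) - 1\right)^{2} = - \left(23 - 1\right)^{2} = - 22^{2} = \left(-1\right) 484 = -484$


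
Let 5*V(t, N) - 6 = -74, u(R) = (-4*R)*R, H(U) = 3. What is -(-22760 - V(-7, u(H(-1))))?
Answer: 113732/5 ≈ 22746.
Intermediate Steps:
u(R) = -4*R²
V(t, N) = -68/5 (V(t, N) = 6/5 + (⅕)*(-74) = 6/5 - 74/5 = -68/5)
-(-22760 - V(-7, u(H(-1)))) = -(-22760 - 1*(-68/5)) = -(-22760 + 68/5) = -1*(-113732/5) = 113732/5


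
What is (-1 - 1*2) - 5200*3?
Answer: -15603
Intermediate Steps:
(-1 - 1*2) - 5200*3 = (-1 - 2) - 130*120 = -3 - 15600 = -15603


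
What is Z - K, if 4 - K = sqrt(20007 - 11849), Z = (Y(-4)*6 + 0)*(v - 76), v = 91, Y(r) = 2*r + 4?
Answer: -364 + sqrt(8158) ≈ -273.68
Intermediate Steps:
Y(r) = 4 + 2*r
Z = -360 (Z = ((4 + 2*(-4))*6 + 0)*(91 - 76) = ((4 - 8)*6 + 0)*15 = (-4*6 + 0)*15 = (-24 + 0)*15 = -24*15 = -360)
K = 4 - sqrt(8158) (K = 4 - sqrt(20007 - 11849) = 4 - sqrt(8158) ≈ -86.322)
Z - K = -360 - (4 - sqrt(8158)) = -360 + (-4 + sqrt(8158)) = -364 + sqrt(8158)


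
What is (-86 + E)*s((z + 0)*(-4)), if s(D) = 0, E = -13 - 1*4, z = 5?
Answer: 0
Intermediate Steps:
E = -17 (E = -13 - 4 = -17)
(-86 + E)*s((z + 0)*(-4)) = (-86 - 17)*0 = -103*0 = 0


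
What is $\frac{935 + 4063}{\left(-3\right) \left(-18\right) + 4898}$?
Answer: $\frac{2499}{2476} \approx 1.0093$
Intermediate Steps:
$\frac{935 + 4063}{\left(-3\right) \left(-18\right) + 4898} = \frac{4998}{54 + 4898} = \frac{4998}{4952} = 4998 \cdot \frac{1}{4952} = \frac{2499}{2476}$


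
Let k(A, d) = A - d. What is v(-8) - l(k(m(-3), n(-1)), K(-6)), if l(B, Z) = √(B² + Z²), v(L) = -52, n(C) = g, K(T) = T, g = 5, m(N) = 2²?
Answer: -52 - √37 ≈ -58.083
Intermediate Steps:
m(N) = 4
n(C) = 5
v(-8) - l(k(m(-3), n(-1)), K(-6)) = -52 - √((4 - 1*5)² + (-6)²) = -52 - √((4 - 5)² + 36) = -52 - √((-1)² + 36) = -52 - √(1 + 36) = -52 - √37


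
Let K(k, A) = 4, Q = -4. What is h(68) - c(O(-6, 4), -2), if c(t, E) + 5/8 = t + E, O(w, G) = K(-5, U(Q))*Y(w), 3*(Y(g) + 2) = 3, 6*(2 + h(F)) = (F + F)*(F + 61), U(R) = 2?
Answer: 23429/8 ≈ 2928.6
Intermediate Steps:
h(F) = -2 + F*(61 + F)/3 (h(F) = -2 + ((F + F)*(F + 61))/6 = -2 + ((2*F)*(61 + F))/6 = -2 + (2*F*(61 + F))/6 = -2 + F*(61 + F)/3)
Y(g) = -1 (Y(g) = -2 + (⅓)*3 = -2 + 1 = -1)
O(w, G) = -4 (O(w, G) = 4*(-1) = -4)
c(t, E) = -5/8 + E + t (c(t, E) = -5/8 + (t + E) = -5/8 + (E + t) = -5/8 + E + t)
h(68) - c(O(-6, 4), -2) = (-2 + (⅓)*68² + (61/3)*68) - (-5/8 - 2 - 4) = (-2 + (⅓)*4624 + 4148/3) - 1*(-53/8) = (-2 + 4624/3 + 4148/3) + 53/8 = 2922 + 53/8 = 23429/8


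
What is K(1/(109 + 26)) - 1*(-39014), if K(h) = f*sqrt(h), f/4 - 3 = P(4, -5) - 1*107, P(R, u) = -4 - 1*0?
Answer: 39014 - 48*sqrt(15)/5 ≈ 38977.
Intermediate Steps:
P(R, u) = -4 (P(R, u) = -4 + 0 = -4)
f = -432 (f = 12 + 4*(-4 - 1*107) = 12 + 4*(-4 - 107) = 12 + 4*(-111) = 12 - 444 = -432)
K(h) = -432*sqrt(h)
K(1/(109 + 26)) - 1*(-39014) = -432/sqrt(109 + 26) - 1*(-39014) = -432*sqrt(15)/45 + 39014 = -48*sqrt(15)/5 + 39014 = 39014 - 48*sqrt(15)/5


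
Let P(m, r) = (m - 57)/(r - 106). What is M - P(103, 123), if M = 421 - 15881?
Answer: -262866/17 ≈ -15463.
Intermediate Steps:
P(m, r) = (-57 + m)/(-106 + r)
M = -15460
M - P(103, 123) = -15460 - (-57 + 103)/(-106 + 123) = -15460 - 46/17 = -262866/17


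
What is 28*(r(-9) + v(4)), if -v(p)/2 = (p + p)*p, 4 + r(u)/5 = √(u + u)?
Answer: -2352 + 420*I*√2 ≈ -2352.0 + 593.97*I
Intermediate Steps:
r(u) = -20 + 5*√2*√u (r(u) = -20 + 5*√(u + u) = -20 + 5*√(2*u) = -20 + 5*(√2*√u) = -20 + 5*√2*√u)
v(p) = -4*p² (v(p) = -2*(p + p)*p = -2*2*p*p = -4*p²)
28*(r(-9) + v(4)) = 28*((-20 + 5*√2*√(-9)) - 4*4²) = 28*((-20 + 5*√2*(3*I)) - 4*16) = 28*((-20 + 15*I*√2) - 64) = 28*(-84 + 15*I*√2) = -2352 + 420*I*√2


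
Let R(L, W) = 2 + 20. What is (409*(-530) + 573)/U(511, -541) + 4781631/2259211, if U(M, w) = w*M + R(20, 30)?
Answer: 1810216116266/624511437519 ≈ 2.8986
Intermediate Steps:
R(L, W) = 22
U(M, w) = 22 + M*w (U(M, w) = w*M + 22 = M*w + 22 = 22 + M*w)
(409*(-530) + 573)/U(511, -541) + 4781631/2259211 = (409*(-530) + 573)/(22 + 511*(-541)) + 4781631/2259211 = (-216770 + 573)/(22 - 276451) + 4781631*(1/2259211) = -216197/(-276429) + 4781631/2259211 = -216197*(-1/276429) + 4781631/2259211 = 216197/276429 + 4781631/2259211 = 1810216116266/624511437519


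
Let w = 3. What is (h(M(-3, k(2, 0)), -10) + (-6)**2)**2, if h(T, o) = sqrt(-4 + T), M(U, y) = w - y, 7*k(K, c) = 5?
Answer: 9060/7 + 144*I*sqrt(21)/7 ≈ 1294.3 + 94.27*I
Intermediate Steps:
k(K, c) = 5/7 (k(K, c) = (1/7)*5 = 5/7)
M(U, y) = 3 - y
(h(M(-3, k(2, 0)), -10) + (-6)**2)**2 = (sqrt(-4 + (3 - 1*5/7)) + (-6)**2)**2 = (sqrt(-4 + (3 - 5/7)) + 36)**2 = (sqrt(-4 + 16/7) + 36)**2 = (sqrt(-12/7) + 36)**2 = (2*I*sqrt(21)/7 + 36)**2 = (36 + 2*I*sqrt(21)/7)**2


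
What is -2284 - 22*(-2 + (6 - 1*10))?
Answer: -2152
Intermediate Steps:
-2284 - 22*(-2 + (6 - 1*10)) = -2284 - 22*(-2 + (6 - 10)) = -2284 - 22*(-2 - 4) = -2284 - 22*(-6) = -2284 - 1*(-132) = -2284 + 132 = -2152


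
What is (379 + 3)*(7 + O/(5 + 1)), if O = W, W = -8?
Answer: 6494/3 ≈ 2164.7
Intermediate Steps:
O = -8
(379 + 3)*(7 + O/(5 + 1)) = (379 + 3)*(7 - 8/(5 + 1)) = 382*(7 - 8/6) = 382*(7 - 8*⅙) = 382*(7 - 4/3) = 382*(17/3) = 6494/3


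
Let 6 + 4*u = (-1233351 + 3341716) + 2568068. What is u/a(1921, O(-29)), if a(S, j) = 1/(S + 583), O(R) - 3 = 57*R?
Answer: 2927443302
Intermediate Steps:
O(R) = 3 + 57*R
a(S, j) = 1/(583 + S)
u = 4676427/4 (u = -3/2 + ((-1233351 + 3341716) + 2568068)/4 = -3/2 + (2108365 + 2568068)/4 = -3/2 + (1/4)*4676433 = -3/2 + 4676433/4 = 4676427/4 ≈ 1.1691e+6)
u/a(1921, O(-29)) = 4676427/(4*(1/(583 + 1921))) = 4676427/(4*(1/2504)) = (4676427/4)*2504 = 2927443302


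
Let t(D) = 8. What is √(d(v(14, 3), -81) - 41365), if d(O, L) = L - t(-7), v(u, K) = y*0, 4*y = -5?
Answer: 21*I*√94 ≈ 203.6*I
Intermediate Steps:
y = -5/4 (y = (¼)*(-5) = -5/4 ≈ -1.2500)
v(u, K) = 0 (v(u, K) = -5/4*0 = 0)
d(O, L) = -8 + L (d(O, L) = L - 1*8 = L - 8 = -8 + L)
√(d(v(14, 3), -81) - 41365) = √((-8 - 81) - 41365) = √(-89 - 41365) = √(-41454) = 21*I*√94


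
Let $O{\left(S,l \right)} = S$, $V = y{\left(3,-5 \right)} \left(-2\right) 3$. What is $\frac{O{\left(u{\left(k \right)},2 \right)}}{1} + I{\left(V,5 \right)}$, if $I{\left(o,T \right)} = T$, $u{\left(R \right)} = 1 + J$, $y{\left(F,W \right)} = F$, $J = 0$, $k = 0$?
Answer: $6$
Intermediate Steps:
$u{\left(R \right)} = 1$ ($u{\left(R \right)} = 1 + 0 = 1$)
$V = -18$ ($V = 3 \left(-2\right) 3 = \left(-6\right) 3 = -18$)
$\frac{O{\left(u{\left(k \right)},2 \right)}}{1} + I{\left(V,5 \right)} = 1 \cdot 1^{-1} + 5 = 1 \cdot 1 + 5 = 1 + 5 = 6$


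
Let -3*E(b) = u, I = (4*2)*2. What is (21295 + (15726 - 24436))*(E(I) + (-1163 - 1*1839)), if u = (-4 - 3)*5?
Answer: -37633345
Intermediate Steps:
I = 16 (I = 8*2 = 16)
u = -35 (u = -7*5 = -35)
E(b) = 35/3 (E(b) = -1/3*(-35) = 35/3)
(21295 + (15726 - 24436))*(E(I) + (-1163 - 1*1839)) = (21295 + (15726 - 24436))*(35/3 + (-1163 - 1*1839)) = (21295 - 8710)*(35/3 + (-1163 - 1839)) = 12585*(35/3 - 3002) = 12585*(-8971/3) = -37633345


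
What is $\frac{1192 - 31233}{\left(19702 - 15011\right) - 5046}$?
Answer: $\frac{30041}{355} \approx 84.623$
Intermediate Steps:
$\frac{1192 - 31233}{\left(19702 - 15011\right) - 5046} = - \frac{30041}{\left(19702 - 15011\right) - 5046} = - \frac{30041}{4691 - 5046} = - \frac{30041}{-355} = \left(-30041\right) \left(- \frac{1}{355}\right) = \frac{30041}{355}$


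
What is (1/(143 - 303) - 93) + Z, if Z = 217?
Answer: 19839/160 ≈ 123.99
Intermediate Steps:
(1/(143 - 303) - 93) + Z = (1/(143 - 303) - 93) + 217 = (1/(-160) - 93) + 217 = (-1/160 - 93) + 217 = -14881/160 + 217 = 19839/160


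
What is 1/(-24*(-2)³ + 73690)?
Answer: 1/73882 ≈ 1.3535e-5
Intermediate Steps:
1/(-24*(-2)³ + 73690) = 1/(-24*(-8) + 73690) = 1/(192 + 73690) = 1/73882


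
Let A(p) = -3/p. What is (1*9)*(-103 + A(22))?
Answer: -20421/22 ≈ -928.23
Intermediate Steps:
(1*9)*(-103 + A(22)) = (1*9)*(-103 - 3/22) = 9*(-103 - 3*1/22) = 9*(-103 - 3/22) = 9*(-2269/22) = -20421/22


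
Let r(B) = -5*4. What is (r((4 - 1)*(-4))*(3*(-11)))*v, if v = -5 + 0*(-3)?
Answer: -3300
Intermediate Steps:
r(B) = -20
v = -5 (v = -5 + 0 = -5)
(r((4 - 1)*(-4))*(3*(-11)))*v = -60*(-11)*(-5) = -20*(-33)*(-5) = 660*(-5) = -3300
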